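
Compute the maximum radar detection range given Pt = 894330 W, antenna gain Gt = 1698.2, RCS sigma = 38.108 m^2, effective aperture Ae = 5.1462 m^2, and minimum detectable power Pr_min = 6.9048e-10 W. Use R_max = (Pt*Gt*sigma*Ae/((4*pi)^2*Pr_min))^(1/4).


R^4 = 894330*1698.2*38.108*5.1462 / ((4*pi)^2 * 6.9048e-10) = 2.731610e+18
R_max = 2.731610e+18^0.25 = 40654 m

40654 m


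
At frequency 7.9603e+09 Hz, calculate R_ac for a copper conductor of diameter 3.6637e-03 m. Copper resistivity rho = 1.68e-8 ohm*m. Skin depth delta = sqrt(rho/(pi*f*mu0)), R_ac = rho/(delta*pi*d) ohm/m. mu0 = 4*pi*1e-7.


delta = sqrt(1.68e-8 / (pi * 7.9603e+09 * 4*pi*1e-7)) = 7.311560e-07 m
R_ac = 1.68e-8 / (7.311560e-07 * pi * 3.6637e-03) = 1.996 ohm/m

1.996 ohm/m


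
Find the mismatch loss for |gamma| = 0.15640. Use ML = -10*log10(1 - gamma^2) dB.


ML = -10 * log10(1 - 0.15640^2) = -10 * log10(0.97553904) = 0.1076 dB

0.1076 dB


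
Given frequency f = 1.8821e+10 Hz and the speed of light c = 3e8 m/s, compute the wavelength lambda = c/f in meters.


lambda = c / f = 3.0000e+08 / 1.8821e+10 = 0.01594 m

0.01594 m


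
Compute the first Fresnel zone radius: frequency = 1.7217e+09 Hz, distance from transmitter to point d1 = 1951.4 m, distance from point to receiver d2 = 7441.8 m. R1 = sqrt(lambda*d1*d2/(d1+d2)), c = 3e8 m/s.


lambda = c / f = 3.0000e+08 / 1.7217e+09 = 0.1742464 m
R1 = sqrt(0.1742464 * 1951.4 * 7441.8 / (1951.4 + 7441.8)) = 16.41 m

16.41 m


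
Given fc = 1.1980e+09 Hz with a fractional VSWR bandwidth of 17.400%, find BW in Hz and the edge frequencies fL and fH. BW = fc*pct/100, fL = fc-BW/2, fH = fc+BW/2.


BW = 1.1980e+09 * 17.400/100 = 2.084520e+08 Hz
fL = 1.1980e+09 - 2.084520e+08/2 = 1.094e+09 Hz
fH = 1.1980e+09 + 2.084520e+08/2 = 1.302e+09 Hz

BW=2.085e+08 Hz, fL=1.094e+09 Hz, fH=1.302e+09 Hz


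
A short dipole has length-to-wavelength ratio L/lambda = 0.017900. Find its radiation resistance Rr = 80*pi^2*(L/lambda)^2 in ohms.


Rr = 80 * pi^2 * (0.017900)^2 = 80 * 9.869604 * 3.204100e-04 = 0.2530 ohm

0.2530 ohm


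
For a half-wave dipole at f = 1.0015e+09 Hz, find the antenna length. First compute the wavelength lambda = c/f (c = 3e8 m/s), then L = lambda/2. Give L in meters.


lambda = c / f = 3.0000e+08 / 1.0015e+09 = 0.2995507 m
L = lambda / 2 = 0.2995507 / 2 = 0.1498 m

0.1498 m


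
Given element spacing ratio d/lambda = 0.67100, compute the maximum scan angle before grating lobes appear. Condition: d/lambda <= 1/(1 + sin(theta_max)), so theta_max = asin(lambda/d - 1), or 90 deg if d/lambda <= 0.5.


lambda/d - 1 = 1/0.67100 - 1 = 0.4903130
theta_max = asin(0.4903130) = 29.36 deg

29.36 deg


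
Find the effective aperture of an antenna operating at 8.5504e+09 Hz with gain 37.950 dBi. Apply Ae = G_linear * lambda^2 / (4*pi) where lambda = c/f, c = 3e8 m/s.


lambda = c / f = 3.0000e+08 / 8.5504e+09 = 0.03508608 m
G_linear = 10^(37.950/10) = 6237.348
Ae = G_linear * lambda^2 / (4*pi) = 6237.348 * 0.03508608^2 / (4*pi) = 0.6110 m^2

0.6110 m^2


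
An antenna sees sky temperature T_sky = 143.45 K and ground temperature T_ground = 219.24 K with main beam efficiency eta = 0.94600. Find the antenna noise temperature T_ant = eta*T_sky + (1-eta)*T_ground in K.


T_ant = 0.94600 * 143.45 + (1 - 0.94600) * 219.24 = 147.5 K

147.5 K


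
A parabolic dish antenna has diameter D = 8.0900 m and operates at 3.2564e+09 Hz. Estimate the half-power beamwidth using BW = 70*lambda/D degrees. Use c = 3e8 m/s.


lambda = c / f = 3.0000e+08 / 3.2564e+09 = 0.09212627 m
BW = 70 * 0.09212627 / 8.0900 = 0.7971 deg

0.7971 deg


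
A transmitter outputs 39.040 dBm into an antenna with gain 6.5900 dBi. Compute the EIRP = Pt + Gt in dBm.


EIRP = Pt + Gt = 39.040 + 6.5900 = 45.63 dBm

45.63 dBm


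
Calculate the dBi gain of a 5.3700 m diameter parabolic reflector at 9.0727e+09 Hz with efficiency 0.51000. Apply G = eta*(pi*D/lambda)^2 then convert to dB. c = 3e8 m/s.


lambda = c / f = 3.0000e+08 / 9.0727e+09 = 0.03306623 m
G_linear = 0.51000 * (pi * 5.3700 / 0.03306623)^2 = 132754.5
G_dBi = 10 * log10(132754.5) = 51.23 dBi

51.23 dBi


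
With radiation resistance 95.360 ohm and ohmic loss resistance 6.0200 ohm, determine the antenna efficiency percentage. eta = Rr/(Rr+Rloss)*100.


eta = 95.360 / (95.360 + 6.0200) * 100 = 94.06%

94.06%


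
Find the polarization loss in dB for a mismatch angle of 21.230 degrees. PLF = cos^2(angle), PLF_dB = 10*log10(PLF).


PLF_linear = cos^2(21.230 deg) = 0.8688744
PLF_dB = 10 * log10(0.8688744) = -0.6104 dB

-0.6104 dB


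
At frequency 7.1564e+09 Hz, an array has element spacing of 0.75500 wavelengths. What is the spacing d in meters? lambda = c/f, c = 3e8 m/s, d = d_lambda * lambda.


lambda = c / f = 3.0000e+08 / 7.1564e+09 = 0.04192052 m
d = 0.75500 * 0.04192052 = 0.03165 m

0.03165 m


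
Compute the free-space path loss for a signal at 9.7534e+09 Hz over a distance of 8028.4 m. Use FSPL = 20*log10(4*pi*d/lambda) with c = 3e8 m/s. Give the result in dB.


lambda = c / f = 3.0000e+08 / 9.7534e+09 = 0.03075850 m
FSPL = 20 * log10(4*pi*8028.4/0.03075850) = 130.3 dB

130.3 dB


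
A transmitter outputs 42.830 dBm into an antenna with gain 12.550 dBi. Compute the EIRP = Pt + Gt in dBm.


EIRP = Pt + Gt = 42.830 + 12.550 = 55.38 dBm

55.38 dBm


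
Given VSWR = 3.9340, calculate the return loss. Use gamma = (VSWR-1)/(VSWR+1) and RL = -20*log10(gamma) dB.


gamma = (3.9340 - 1) / (3.9340 + 1) = 0.5946494
RL = -20 * log10(0.5946494) = 4.515 dB

4.515 dB


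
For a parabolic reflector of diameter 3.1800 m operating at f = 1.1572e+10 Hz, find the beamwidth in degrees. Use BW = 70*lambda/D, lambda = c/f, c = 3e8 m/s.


lambda = c / f = 3.0000e+08 / 1.1572e+10 = 0.02592465 m
BW = 70 * 0.02592465 / 3.1800 = 0.5707 deg

0.5707 deg


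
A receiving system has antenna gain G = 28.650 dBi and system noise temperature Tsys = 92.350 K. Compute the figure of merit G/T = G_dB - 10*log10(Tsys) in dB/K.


G/T = 28.650 - 10*log10(92.350) = 28.650 - 19.65437 = 8.996 dB/K

8.996 dB/K


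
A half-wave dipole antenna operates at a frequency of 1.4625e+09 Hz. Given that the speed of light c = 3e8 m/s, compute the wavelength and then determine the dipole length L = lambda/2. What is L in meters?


lambda = c / f = 3.0000e+08 / 1.4625e+09 = 0.2051282 m
L = lambda / 2 = 0.2051282 / 2 = 0.1026 m

0.1026 m


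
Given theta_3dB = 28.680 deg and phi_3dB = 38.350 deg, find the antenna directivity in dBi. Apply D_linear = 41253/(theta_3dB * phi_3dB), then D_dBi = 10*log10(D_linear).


D_linear = 41253 / (28.680 * 38.350) = 37.50689
D_dBi = 10 * log10(37.50689) = 15.74 dBi

15.74 dBi


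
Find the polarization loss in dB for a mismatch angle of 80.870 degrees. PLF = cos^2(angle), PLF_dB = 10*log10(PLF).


PLF_linear = cos^2(80.870 deg) = 0.02517777
PLF_dB = 10 * log10(0.02517777) = -15.99 dB

-15.99 dB


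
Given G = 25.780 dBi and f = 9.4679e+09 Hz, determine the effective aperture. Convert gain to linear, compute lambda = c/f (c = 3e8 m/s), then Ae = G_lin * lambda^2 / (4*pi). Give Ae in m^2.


lambda = c / f = 3.0000e+08 / 9.4679e+09 = 0.03168601 m
G_linear = 10^(25.780/10) = 378.4426
Ae = G_linear * lambda^2 / (4*pi) = 378.4426 * 0.03168601^2 / (4*pi) = 0.03024 m^2

0.03024 m^2


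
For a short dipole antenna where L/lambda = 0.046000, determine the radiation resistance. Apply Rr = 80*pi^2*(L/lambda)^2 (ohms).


Rr = 80 * pi^2 * (0.046000)^2 = 80 * 9.869604 * 2.116000e-03 = 1.671 ohm

1.671 ohm


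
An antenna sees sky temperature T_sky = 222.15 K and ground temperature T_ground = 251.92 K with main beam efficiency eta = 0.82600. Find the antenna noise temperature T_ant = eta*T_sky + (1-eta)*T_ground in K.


T_ant = 0.82600 * 222.15 + (1 - 0.82600) * 251.92 = 227.3 K

227.3 K


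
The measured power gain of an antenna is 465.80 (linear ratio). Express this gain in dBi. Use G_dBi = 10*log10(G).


G_dBi = 10 * log10(465.80) = 26.68 dBi

26.68 dBi


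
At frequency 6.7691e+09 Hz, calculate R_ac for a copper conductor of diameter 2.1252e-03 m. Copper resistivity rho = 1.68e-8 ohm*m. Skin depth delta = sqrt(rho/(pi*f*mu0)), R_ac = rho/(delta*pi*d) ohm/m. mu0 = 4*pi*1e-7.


delta = sqrt(1.68e-8 / (pi * 6.7691e+09 * 4*pi*1e-7)) = 7.928834e-07 m
R_ac = 1.68e-8 / (7.928834e-07 * pi * 2.1252e-03) = 3.174 ohm/m

3.174 ohm/m


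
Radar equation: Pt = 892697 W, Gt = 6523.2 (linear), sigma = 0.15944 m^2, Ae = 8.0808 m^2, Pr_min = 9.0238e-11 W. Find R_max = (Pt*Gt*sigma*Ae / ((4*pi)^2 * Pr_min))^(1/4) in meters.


R^4 = 892697*6523.2*0.15944*8.0808 / ((4*pi)^2 * 9.0238e-11) = 5.265107e+17
R_max = 5.265107e+17^0.25 = 26937 m

26937 m


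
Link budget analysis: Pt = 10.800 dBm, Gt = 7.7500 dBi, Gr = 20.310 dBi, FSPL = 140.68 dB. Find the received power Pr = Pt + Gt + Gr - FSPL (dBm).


Pr = 10.800 + 7.7500 + 20.310 - 140.68 = -101.82 dBm

-101.82 dBm


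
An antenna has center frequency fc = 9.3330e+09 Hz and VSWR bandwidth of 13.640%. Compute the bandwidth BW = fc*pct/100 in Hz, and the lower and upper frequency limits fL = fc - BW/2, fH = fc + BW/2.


BW = 9.3330e+09 * 13.640/100 = 1.273021e+09 Hz
fL = 9.3330e+09 - 1.273021e+09/2 = 8.696e+09 Hz
fH = 9.3330e+09 + 1.273021e+09/2 = 9.970e+09 Hz

BW=1.273e+09 Hz, fL=8.696e+09 Hz, fH=9.970e+09 Hz


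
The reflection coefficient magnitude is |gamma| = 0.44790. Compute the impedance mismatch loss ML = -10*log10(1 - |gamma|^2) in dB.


ML = -10 * log10(1 - 0.44790^2) = -10 * log10(0.79938559) = 0.9724 dB

0.9724 dB


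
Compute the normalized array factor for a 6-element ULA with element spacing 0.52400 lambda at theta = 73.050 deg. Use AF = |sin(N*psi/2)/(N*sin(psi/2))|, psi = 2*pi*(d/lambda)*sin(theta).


psi = 2*pi*0.52400*sin(73.050 deg) = 3.149366 rad
AF = |sin(6*3.149366/2) / (6*sin(3.149366/2))| = 3.886e-03

3.886e-03


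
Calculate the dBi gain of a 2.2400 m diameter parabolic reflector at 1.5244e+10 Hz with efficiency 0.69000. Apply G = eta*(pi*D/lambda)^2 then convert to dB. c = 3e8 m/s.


lambda = c / f = 3.0000e+08 / 1.5244e+10 = 0.01967987 m
G_linear = 0.69000 * (pi * 2.2400 / 0.01967987)^2 = 88226.78
G_dBi = 10 * log10(88226.78) = 49.46 dBi

49.46 dBi


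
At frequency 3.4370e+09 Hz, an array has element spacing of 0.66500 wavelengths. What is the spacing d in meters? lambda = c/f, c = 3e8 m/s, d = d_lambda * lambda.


lambda = c / f = 3.0000e+08 / 3.4370e+09 = 0.08728542 m
d = 0.66500 * 0.08728542 = 0.05804 m

0.05804 m


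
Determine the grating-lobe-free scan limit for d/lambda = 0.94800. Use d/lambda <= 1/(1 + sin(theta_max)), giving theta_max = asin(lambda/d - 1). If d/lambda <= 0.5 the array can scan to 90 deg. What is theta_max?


lambda/d - 1 = 1/0.94800 - 1 = 0.05485232
theta_max = asin(0.05485232) = 3.144 deg

3.144 deg


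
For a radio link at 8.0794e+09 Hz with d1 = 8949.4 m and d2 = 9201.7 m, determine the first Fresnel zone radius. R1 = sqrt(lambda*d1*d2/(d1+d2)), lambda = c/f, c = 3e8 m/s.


lambda = c / f = 3.0000e+08 / 8.0794e+09 = 0.03713147 m
R1 = sqrt(0.03713147 * 8949.4 * 9201.7 / (8949.4 + 9201.7)) = 12.98 m

12.98 m


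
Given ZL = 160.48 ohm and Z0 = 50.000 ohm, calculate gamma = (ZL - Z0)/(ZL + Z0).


gamma = (160.48 - 50.000) / (160.48 + 50.000) = 0.5249

0.5249


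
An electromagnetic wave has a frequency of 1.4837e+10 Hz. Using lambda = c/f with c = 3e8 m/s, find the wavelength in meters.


lambda = c / f = 3.0000e+08 / 1.4837e+10 = 0.02022 m

0.02022 m


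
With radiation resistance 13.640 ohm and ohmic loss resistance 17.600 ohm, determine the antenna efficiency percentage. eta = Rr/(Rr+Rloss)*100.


eta = 13.640 / (13.640 + 17.600) * 100 = 43.66%

43.66%


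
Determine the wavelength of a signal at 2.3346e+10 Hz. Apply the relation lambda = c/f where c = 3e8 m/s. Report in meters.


lambda = c / f = 3.0000e+08 / 2.3346e+10 = 0.01285 m

0.01285 m


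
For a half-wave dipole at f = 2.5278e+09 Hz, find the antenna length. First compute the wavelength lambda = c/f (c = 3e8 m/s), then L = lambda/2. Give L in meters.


lambda = c / f = 3.0000e+08 / 2.5278e+09 = 0.1186803 m
L = lambda / 2 = 0.1186803 / 2 = 0.05934 m

0.05934 m


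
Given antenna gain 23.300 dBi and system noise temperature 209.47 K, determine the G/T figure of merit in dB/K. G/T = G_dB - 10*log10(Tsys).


G/T = 23.300 - 10*log10(209.47) = 23.300 - 23.21122 = 0.08878 dB/K

0.08878 dB/K


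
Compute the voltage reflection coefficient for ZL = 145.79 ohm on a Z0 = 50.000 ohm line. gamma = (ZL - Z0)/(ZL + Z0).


gamma = (145.79 - 50.000) / (145.79 + 50.000) = 0.4892

0.4892


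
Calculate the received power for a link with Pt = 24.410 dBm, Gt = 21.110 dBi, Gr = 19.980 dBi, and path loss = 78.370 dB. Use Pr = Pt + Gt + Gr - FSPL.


Pr = 24.410 + 21.110 + 19.980 - 78.370 = -12.87 dBm

-12.87 dBm


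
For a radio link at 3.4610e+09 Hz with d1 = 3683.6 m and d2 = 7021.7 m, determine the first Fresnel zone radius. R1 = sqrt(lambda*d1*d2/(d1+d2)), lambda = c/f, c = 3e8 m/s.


lambda = c / f = 3.0000e+08 / 3.4610e+09 = 0.08668015 m
R1 = sqrt(0.08668015 * 3683.6 * 7021.7 / (3683.6 + 7021.7)) = 14.47 m

14.47 m


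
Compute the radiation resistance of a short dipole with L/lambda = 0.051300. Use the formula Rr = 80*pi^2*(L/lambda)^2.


Rr = 80 * pi^2 * (0.051300)^2 = 80 * 9.869604 * 2.631690e-03 = 2.078 ohm

2.078 ohm


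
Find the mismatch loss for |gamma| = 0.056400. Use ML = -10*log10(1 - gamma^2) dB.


ML = -10 * log10(1 - 0.056400^2) = -10 * log10(0.99681904) = 0.01384 dB

0.01384 dB


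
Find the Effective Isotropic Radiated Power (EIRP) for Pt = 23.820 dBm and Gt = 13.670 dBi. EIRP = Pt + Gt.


EIRP = Pt + Gt = 23.820 + 13.670 = 37.49 dBm

37.49 dBm


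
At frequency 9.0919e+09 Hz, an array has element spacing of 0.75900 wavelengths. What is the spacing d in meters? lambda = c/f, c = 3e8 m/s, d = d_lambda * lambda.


lambda = c / f = 3.0000e+08 / 9.0919e+09 = 0.03299640 m
d = 0.75900 * 0.03299640 = 0.02504 m

0.02504 m


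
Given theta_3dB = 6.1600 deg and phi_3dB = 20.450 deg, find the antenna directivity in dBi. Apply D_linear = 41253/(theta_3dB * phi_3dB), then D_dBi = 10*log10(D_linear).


D_linear = 41253 / (6.1600 * 20.450) = 327.4775
D_dBi = 10 * log10(327.4775) = 25.15 dBi

25.15 dBi


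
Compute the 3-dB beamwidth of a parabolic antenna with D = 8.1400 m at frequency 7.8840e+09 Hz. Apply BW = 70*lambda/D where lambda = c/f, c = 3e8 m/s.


lambda = c / f = 3.0000e+08 / 7.8840e+09 = 0.03805175 m
BW = 70 * 0.03805175 / 8.1400 = 0.3272 deg

0.3272 deg


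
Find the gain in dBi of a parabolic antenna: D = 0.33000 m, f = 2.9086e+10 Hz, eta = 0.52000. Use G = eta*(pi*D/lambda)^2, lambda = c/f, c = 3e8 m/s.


lambda = c / f = 3.0000e+08 / 2.9086e+10 = 0.01031424 m
G_linear = 0.52000 * (pi * 0.33000 / 0.01031424)^2 = 5253.594
G_dBi = 10 * log10(5253.594) = 37.20 dBi

37.20 dBi


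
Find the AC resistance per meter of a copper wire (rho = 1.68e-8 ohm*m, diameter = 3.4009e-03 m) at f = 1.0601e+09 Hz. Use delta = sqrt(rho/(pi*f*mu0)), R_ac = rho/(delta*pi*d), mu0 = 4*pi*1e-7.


delta = sqrt(1.68e-8 / (pi * 1.0601e+09 * 4*pi*1e-7)) = 2.003555e-06 m
R_ac = 1.68e-8 / (2.003555e-06 * pi * 3.4009e-03) = 0.7848 ohm/m

0.7848 ohm/m


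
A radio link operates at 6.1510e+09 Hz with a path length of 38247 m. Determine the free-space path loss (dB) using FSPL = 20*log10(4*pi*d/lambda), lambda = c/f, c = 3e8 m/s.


lambda = c / f = 3.0000e+08 / 6.1510e+09 = 0.04877256 m
FSPL = 20 * log10(4*pi*38247/0.04877256) = 139.9 dB

139.9 dB


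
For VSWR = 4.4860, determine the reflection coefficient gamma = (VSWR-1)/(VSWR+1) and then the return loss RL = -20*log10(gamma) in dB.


gamma = (4.4860 - 1) / (4.4860 + 1) = 0.6354357
RL = -20 * log10(0.6354357) = 3.939 dB

3.939 dB


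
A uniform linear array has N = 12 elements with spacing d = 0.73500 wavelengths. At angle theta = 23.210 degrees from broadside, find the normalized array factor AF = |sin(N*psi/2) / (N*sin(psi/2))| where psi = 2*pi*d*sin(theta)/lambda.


psi = 2*pi*0.73500*sin(23.210 deg) = 1.820020 rad
AF = |sin(12*1.820020/2) / (12*sin(1.820020/2))| = 0.1053

0.1053


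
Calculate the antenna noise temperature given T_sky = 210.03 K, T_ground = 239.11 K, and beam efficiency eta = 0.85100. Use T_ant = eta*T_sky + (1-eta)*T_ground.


T_ant = 0.85100 * 210.03 + (1 - 0.85100) * 239.11 = 214.4 K

214.4 K


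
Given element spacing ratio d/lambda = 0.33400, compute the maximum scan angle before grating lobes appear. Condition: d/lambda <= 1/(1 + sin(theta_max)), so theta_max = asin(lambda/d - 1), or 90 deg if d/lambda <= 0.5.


lambda/d - 1 = 1/0.33400 - 1 = 1.994012 >= 1
d/lambda <= 0.5, so the array can scan to endfire without grating lobes: theta_max = 90 deg

90 deg


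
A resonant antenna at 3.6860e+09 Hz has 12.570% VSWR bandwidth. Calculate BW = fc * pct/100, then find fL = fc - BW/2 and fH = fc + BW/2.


BW = 3.6860e+09 * 12.570/100 = 4.633302e+08 Hz
fL = 3.6860e+09 - 4.633302e+08/2 = 3.454e+09 Hz
fH = 3.6860e+09 + 4.633302e+08/2 = 3.918e+09 Hz

BW=4.633e+08 Hz, fL=3.454e+09 Hz, fH=3.918e+09 Hz


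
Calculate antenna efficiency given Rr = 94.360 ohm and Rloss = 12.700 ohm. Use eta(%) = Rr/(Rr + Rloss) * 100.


eta = 94.360 / (94.360 + 12.700) * 100 = 88.14%

88.14%


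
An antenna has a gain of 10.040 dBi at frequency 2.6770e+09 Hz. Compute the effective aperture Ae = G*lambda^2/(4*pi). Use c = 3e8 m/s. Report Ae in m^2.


lambda = c / f = 3.0000e+08 / 2.6770e+09 = 0.1120657 m
G_linear = 10^(10.040/10) = 10.09253
Ae = G_linear * lambda^2 / (4*pi) = 10.09253 * 0.1120657^2 / (4*pi) = 0.01009 m^2

0.01009 m^2


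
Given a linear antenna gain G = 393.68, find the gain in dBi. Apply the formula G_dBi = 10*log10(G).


G_dBi = 10 * log10(393.68) = 25.95 dBi

25.95 dBi


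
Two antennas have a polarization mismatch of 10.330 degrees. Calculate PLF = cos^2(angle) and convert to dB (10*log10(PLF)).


PLF_linear = cos^2(10.330 deg) = 0.9678453
PLF_dB = 10 * log10(0.9678453) = -0.1419 dB

-0.1419 dB


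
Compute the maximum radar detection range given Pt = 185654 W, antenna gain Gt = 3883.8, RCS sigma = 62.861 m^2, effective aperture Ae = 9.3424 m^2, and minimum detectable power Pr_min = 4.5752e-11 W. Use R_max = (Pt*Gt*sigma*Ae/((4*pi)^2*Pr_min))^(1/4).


R^4 = 185654*3883.8*62.861*9.3424 / ((4*pi)^2 * 4.5752e-11) = 5.860992e+19
R_max = 5.860992e+19^0.25 = 87497 m

87497 m


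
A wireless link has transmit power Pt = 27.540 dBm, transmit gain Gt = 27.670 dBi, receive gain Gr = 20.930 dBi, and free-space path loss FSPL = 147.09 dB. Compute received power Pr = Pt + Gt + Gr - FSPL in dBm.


Pr = 27.540 + 27.670 + 20.930 - 147.09 = -70.95 dBm

-70.95 dBm


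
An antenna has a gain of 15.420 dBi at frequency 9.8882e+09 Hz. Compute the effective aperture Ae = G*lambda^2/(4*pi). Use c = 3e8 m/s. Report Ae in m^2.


lambda = c / f = 3.0000e+08 / 9.8882e+09 = 0.03033919 m
G_linear = 10^(15.420/10) = 34.83373
Ae = G_linear * lambda^2 / (4*pi) = 34.83373 * 0.03033919^2 / (4*pi) = 2.552e-03 m^2

2.552e-03 m^2


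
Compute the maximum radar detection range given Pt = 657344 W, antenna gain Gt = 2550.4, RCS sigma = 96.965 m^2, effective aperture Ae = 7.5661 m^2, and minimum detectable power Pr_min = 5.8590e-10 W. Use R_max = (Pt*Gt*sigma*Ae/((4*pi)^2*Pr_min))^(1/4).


R^4 = 657344*2550.4*96.965*7.5661 / ((4*pi)^2 * 5.8590e-10) = 1.329367e+19
R_max = 1.329367e+19^0.25 = 60383 m

60383 m


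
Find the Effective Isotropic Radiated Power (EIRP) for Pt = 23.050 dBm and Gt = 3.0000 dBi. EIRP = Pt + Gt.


EIRP = Pt + Gt = 23.050 + 3.0000 = 26.05 dBm

26.05 dBm


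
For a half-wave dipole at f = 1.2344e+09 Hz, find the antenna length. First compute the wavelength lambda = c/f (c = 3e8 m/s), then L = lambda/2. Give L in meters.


lambda = c / f = 3.0000e+08 / 1.2344e+09 = 0.2430331 m
L = lambda / 2 = 0.2430331 / 2 = 0.1215 m

0.1215 m


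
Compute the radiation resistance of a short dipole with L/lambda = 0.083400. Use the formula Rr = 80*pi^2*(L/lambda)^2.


Rr = 80 * pi^2 * (0.083400)^2 = 80 * 9.869604 * 6.955560e-03 = 5.492 ohm

5.492 ohm


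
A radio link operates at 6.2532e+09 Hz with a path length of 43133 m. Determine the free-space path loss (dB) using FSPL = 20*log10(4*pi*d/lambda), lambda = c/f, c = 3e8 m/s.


lambda = c / f = 3.0000e+08 / 6.2532e+09 = 0.04797544 m
FSPL = 20 * log10(4*pi*43133/0.04797544) = 141.1 dB

141.1 dB


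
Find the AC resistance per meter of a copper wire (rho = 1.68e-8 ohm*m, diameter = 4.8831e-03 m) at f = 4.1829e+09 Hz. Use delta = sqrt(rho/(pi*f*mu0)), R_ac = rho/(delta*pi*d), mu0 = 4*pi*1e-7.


delta = sqrt(1.68e-8 / (pi * 4.1829e+09 * 4*pi*1e-7)) = 1.008640e-06 m
R_ac = 1.68e-8 / (1.008640e-06 * pi * 4.8831e-03) = 1.086 ohm/m

1.086 ohm/m


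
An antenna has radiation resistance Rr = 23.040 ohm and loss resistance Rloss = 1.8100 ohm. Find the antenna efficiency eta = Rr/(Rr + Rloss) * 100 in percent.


eta = 23.040 / (23.040 + 1.8100) * 100 = 92.72%

92.72%


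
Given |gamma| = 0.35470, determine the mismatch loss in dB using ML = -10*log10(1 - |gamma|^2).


ML = -10 * log10(1 - 0.35470^2) = -10 * log10(0.87418791) = 0.5840 dB

0.5840 dB


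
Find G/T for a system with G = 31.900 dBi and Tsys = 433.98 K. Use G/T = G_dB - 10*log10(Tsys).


G/T = 31.900 - 10*log10(433.98) = 31.900 - 26.37470 = 5.525 dB/K

5.525 dB/K


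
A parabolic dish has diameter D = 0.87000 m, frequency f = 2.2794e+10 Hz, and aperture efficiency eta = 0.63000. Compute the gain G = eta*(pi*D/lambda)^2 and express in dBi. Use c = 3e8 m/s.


lambda = c / f = 3.0000e+08 / 2.2794e+10 = 0.01316136 m
G_linear = 0.63000 * (pi * 0.87000 / 0.01316136)^2 = 27169.23
G_dBi = 10 * log10(27169.23) = 44.34 dBi

44.34 dBi


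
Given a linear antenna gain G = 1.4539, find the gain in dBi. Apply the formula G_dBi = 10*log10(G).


G_dBi = 10 * log10(1.4539) = 1.625 dBi

1.625 dBi


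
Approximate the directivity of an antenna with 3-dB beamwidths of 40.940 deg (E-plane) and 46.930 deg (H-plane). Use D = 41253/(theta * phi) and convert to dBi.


D_linear = 41253 / (40.940 * 46.930) = 21.47124
D_dBi = 10 * log10(21.47124) = 13.32 dBi

13.32 dBi


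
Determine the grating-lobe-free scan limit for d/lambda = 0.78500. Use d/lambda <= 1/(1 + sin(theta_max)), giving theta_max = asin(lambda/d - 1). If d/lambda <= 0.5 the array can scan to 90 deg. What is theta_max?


lambda/d - 1 = 1/0.78500 - 1 = 0.2738854
theta_max = asin(0.2738854) = 15.90 deg

15.90 deg


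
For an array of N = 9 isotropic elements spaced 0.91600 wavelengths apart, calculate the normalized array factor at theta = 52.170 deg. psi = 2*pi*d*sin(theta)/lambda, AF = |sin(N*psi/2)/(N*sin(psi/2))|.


psi = 2*pi*0.91600*sin(52.170 deg) = 4.545809 rad
AF = |sin(9*4.545809/2) / (9*sin(4.545809/2))| = 0.1454

0.1454


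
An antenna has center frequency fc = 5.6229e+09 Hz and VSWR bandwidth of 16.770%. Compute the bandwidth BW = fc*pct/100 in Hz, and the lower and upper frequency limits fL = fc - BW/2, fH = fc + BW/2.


BW = 5.6229e+09 * 16.770/100 = 9.429603e+08 Hz
fL = 5.6229e+09 - 9.429603e+08/2 = 5.151e+09 Hz
fH = 5.6229e+09 + 9.429603e+08/2 = 6.094e+09 Hz

BW=9.430e+08 Hz, fL=5.151e+09 Hz, fH=6.094e+09 Hz


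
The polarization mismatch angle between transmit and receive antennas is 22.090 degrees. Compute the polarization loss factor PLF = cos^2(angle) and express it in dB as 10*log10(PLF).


PLF_linear = cos^2(22.090 deg) = 0.8585770
PLF_dB = 10 * log10(0.8585770) = -0.6622 dB

-0.6622 dB


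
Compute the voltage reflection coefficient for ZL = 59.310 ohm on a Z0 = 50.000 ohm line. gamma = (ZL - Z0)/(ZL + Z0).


gamma = (59.310 - 50.000) / (59.310 + 50.000) = 0.08517

0.08517


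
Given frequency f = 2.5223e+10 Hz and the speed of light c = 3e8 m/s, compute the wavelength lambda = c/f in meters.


lambda = c / f = 3.0000e+08 / 2.5223e+10 = 0.01189 m

0.01189 m


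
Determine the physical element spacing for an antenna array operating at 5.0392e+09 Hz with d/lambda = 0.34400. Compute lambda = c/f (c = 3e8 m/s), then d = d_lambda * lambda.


lambda = c / f = 3.0000e+08 / 5.0392e+09 = 0.05953326 m
d = 0.34400 * 0.05953326 = 0.02048 m

0.02048 m


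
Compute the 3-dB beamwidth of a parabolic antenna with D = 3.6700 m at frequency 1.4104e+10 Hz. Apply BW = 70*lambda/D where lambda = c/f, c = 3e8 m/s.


lambda = c / f = 3.0000e+08 / 1.4104e+10 = 0.02127056 m
BW = 70 * 0.02127056 / 3.6700 = 0.4057 deg

0.4057 deg


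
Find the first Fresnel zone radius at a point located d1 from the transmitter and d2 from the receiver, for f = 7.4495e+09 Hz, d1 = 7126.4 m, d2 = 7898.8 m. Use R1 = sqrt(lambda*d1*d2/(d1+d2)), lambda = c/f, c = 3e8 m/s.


lambda = c / f = 3.0000e+08 / 7.4495e+09 = 0.04027116 m
R1 = sqrt(0.04027116 * 7126.4 * 7898.8 / (7126.4 + 7898.8)) = 12.28 m

12.28 m


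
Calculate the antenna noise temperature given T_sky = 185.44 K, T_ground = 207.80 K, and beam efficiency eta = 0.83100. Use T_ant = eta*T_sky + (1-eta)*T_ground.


T_ant = 0.83100 * 185.44 + (1 - 0.83100) * 207.80 = 189.2 K

189.2 K


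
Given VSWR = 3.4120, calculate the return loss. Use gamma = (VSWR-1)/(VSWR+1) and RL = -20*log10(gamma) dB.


gamma = (3.4120 - 1) / (3.4120 + 1) = 0.5466908
RL = -20 * log10(0.5466908) = 5.245 dB

5.245 dB


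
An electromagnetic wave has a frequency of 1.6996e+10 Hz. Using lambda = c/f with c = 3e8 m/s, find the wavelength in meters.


lambda = c / f = 3.0000e+08 / 1.6996e+10 = 0.01765 m

0.01765 m


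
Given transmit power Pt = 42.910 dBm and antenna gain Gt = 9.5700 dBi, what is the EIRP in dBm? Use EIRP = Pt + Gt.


EIRP = Pt + Gt = 42.910 + 9.5700 = 52.48 dBm

52.48 dBm


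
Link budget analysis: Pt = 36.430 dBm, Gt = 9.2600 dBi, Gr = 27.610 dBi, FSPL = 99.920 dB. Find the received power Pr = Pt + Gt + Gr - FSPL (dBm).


Pr = 36.430 + 9.2600 + 27.610 - 99.920 = -26.62 dBm

-26.62 dBm


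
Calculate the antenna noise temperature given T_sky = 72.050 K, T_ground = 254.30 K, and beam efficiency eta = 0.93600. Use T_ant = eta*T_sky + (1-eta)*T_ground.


T_ant = 0.93600 * 72.050 + (1 - 0.93600) * 254.30 = 83.71 K

83.71 K


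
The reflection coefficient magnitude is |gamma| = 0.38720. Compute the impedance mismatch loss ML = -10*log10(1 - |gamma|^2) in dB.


ML = -10 * log10(1 - 0.38720^2) = -10 * log10(0.85007616) = 0.7054 dB

0.7054 dB


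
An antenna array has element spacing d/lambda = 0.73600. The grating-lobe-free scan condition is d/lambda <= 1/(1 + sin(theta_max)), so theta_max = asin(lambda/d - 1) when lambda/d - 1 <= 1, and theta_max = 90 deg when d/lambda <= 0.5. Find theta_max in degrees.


lambda/d - 1 = 1/0.73600 - 1 = 0.3586957
theta_max = asin(0.3586957) = 21.02 deg

21.02 deg


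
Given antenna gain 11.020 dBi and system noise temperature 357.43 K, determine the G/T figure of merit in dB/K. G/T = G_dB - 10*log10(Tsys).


G/T = 11.020 - 10*log10(357.43) = 11.020 - 25.53191 = -14.51 dB/K

-14.51 dB/K


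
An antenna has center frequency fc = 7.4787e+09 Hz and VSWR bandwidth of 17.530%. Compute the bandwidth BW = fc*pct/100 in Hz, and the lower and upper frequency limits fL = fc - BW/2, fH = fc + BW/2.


BW = 7.4787e+09 * 17.530/100 = 1.311016e+09 Hz
fL = 7.4787e+09 - 1.311016e+09/2 = 6.823e+09 Hz
fH = 7.4787e+09 + 1.311016e+09/2 = 8.134e+09 Hz

BW=1.311e+09 Hz, fL=6.823e+09 Hz, fH=8.134e+09 Hz


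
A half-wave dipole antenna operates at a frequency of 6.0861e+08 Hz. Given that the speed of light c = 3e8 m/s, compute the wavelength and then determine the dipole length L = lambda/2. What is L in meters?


lambda = c / f = 3.0000e+08 / 6.0861e+08 = 0.4929265 m
L = lambda / 2 = 0.4929265 / 2 = 0.2465 m

0.2465 m


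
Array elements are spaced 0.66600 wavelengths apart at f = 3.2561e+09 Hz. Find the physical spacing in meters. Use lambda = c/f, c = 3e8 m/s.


lambda = c / f = 3.0000e+08 / 3.2561e+09 = 0.09213476 m
d = 0.66600 * 0.09213476 = 0.06136 m

0.06136 m


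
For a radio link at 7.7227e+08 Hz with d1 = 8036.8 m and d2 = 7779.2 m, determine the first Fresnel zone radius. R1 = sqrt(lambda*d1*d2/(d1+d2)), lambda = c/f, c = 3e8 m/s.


lambda = c / f = 3.0000e+08 / 7.7227e+08 = 0.3884652 m
R1 = sqrt(0.3884652 * 8036.8 * 7779.2 / (8036.8 + 7779.2)) = 39.19 m

39.19 m


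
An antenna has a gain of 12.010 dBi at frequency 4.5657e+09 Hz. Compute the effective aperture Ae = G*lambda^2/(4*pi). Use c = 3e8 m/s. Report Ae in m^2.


lambda = c / f = 3.0000e+08 / 4.5657e+09 = 0.06570734 m
G_linear = 10^(12.010/10) = 15.88547
Ae = G_linear * lambda^2 / (4*pi) = 15.88547 * 0.06570734^2 / (4*pi) = 5.458e-03 m^2

5.458e-03 m^2


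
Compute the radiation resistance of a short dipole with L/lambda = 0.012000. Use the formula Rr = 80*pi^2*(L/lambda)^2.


Rr = 80 * pi^2 * (0.012000)^2 = 80 * 9.869604 * 1.440000e-04 = 0.1137 ohm

0.1137 ohm


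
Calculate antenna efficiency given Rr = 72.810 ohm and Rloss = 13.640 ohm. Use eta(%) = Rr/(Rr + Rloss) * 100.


eta = 72.810 / (72.810 + 13.640) * 100 = 84.22%

84.22%


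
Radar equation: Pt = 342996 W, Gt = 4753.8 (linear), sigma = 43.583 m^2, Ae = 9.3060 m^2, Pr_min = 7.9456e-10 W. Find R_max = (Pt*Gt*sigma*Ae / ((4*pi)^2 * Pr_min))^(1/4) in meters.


R^4 = 342996*4753.8*43.583*9.3060 / ((4*pi)^2 * 7.9456e-10) = 5.270644e+18
R_max = 5.270644e+18^0.25 = 47914 m

47914 m


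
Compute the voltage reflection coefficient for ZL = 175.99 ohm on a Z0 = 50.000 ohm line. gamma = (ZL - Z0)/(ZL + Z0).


gamma = (175.99 - 50.000) / (175.99 + 50.000) = 0.5575

0.5575


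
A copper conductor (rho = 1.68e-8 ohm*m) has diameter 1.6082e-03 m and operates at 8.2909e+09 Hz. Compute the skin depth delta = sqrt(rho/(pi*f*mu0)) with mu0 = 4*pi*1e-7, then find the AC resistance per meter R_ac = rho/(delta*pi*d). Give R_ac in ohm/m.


delta = sqrt(1.68e-8 / (pi * 8.2909e+09 * 4*pi*1e-7)) = 7.164303e-07 m
R_ac = 1.68e-8 / (7.164303e-07 * pi * 1.6082e-03) = 4.641 ohm/m

4.641 ohm/m


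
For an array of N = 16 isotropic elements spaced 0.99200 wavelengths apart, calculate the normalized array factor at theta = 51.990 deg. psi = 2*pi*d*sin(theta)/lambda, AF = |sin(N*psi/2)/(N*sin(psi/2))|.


psi = 2*pi*0.99200*sin(51.990 deg) = 4.910938 rad
AF = |sin(16*4.910938/2) / (16*sin(4.910938/2))| = 0.09864

0.09864


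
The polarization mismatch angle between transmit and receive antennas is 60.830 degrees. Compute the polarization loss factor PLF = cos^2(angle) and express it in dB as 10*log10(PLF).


PLF_linear = cos^2(60.830 deg) = 0.2375612
PLF_dB = 10 * log10(0.2375612) = -6.242 dB

-6.242 dB


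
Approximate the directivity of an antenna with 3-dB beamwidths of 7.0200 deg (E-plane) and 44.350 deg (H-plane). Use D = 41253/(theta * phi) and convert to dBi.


D_linear = 41253 / (7.0200 * 44.350) = 132.5027
D_dBi = 10 * log10(132.5027) = 21.22 dBi

21.22 dBi


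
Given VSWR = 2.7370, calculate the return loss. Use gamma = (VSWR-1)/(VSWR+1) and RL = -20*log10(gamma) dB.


gamma = (2.7370 - 1) / (2.7370 + 1) = 0.4648113
RL = -20 * log10(0.4648113) = 6.654 dB

6.654 dB


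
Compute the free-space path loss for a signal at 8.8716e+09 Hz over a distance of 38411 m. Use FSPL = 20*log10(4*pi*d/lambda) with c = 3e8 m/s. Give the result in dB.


lambda = c / f = 3.0000e+08 / 8.8716e+09 = 0.03381577 m
FSPL = 20 * log10(4*pi*38411/0.03381577) = 143.1 dB

143.1 dB


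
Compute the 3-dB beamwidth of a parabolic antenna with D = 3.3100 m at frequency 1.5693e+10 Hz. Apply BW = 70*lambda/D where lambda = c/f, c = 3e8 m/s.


lambda = c / f = 3.0000e+08 / 1.5693e+10 = 0.01911680 m
BW = 70 * 0.01911680 / 3.3100 = 0.4043 deg

0.4043 deg


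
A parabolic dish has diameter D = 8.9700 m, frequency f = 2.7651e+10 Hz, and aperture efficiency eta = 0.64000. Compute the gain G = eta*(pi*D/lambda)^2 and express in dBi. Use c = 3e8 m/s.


lambda = c / f = 3.0000e+08 / 2.7651e+10 = 0.01084952 m
G_linear = 0.64000 * (pi * 8.9700 / 0.01084952)^2 = 4.317611e+06
G_dBi = 10 * log10(4.317611e+06) = 66.35 dBi

66.35 dBi


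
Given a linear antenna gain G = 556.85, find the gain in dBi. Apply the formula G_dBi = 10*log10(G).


G_dBi = 10 * log10(556.85) = 27.46 dBi

27.46 dBi


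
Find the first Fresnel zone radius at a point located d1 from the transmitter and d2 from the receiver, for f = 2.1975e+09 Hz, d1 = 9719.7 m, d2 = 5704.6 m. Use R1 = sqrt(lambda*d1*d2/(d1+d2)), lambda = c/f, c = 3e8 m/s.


lambda = c / f = 3.0000e+08 / 2.1975e+09 = 0.1365188 m
R1 = sqrt(0.1365188 * 9719.7 * 5704.6 / (9719.7 + 5704.6)) = 22.15 m

22.15 m


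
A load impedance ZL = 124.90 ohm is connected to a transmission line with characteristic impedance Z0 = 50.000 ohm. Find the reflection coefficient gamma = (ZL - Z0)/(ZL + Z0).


gamma = (124.90 - 50.000) / (124.90 + 50.000) = 0.4282

0.4282


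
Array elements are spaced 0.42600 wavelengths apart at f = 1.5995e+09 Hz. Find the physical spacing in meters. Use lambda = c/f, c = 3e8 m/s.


lambda = c / f = 3.0000e+08 / 1.5995e+09 = 0.1875586 m
d = 0.42600 * 0.1875586 = 0.07990 m

0.07990 m


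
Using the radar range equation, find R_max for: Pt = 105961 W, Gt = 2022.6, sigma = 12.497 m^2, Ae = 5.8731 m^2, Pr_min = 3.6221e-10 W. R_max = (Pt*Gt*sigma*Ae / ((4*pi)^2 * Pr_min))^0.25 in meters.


R^4 = 105961*2022.6*12.497*5.8731 / ((4*pi)^2 * 3.6221e-10) = 2.750104e+17
R_max = 2.750104e+17^0.25 = 22900 m

22900 m


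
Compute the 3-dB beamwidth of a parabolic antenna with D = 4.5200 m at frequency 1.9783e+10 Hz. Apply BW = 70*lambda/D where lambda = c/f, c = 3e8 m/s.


lambda = c / f = 3.0000e+08 / 1.9783e+10 = 0.01516454 m
BW = 70 * 0.01516454 / 4.5200 = 0.2348 deg

0.2348 deg


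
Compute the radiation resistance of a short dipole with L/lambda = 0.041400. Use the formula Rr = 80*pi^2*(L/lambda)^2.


Rr = 80 * pi^2 * (0.041400)^2 = 80 * 9.869604 * 1.713960e-03 = 1.353 ohm

1.353 ohm


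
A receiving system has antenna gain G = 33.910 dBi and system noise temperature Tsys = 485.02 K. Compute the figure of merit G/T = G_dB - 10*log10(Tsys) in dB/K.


G/T = 33.910 - 10*log10(485.02) = 33.910 - 26.85760 = 7.052 dB/K

7.052 dB/K


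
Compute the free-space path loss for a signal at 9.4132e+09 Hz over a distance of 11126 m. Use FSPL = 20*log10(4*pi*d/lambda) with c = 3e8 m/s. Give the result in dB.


lambda = c / f = 3.0000e+08 / 9.4132e+09 = 0.03187014 m
FSPL = 20 * log10(4*pi*11126/0.03187014) = 132.8 dB

132.8 dB


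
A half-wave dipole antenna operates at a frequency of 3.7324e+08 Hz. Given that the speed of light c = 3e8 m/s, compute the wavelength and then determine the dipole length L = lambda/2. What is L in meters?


lambda = c / f = 3.0000e+08 / 3.7324e+08 = 0.8037724 m
L = lambda / 2 = 0.8037724 / 2 = 0.4019 m

0.4019 m


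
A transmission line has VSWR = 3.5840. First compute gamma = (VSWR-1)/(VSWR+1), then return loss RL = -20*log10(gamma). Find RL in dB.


gamma = (3.5840 - 1) / (3.5840 + 1) = 0.5636998
RL = -20 * log10(0.5636998) = 4.979 dB

4.979 dB


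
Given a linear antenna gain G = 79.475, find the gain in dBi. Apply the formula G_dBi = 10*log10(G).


G_dBi = 10 * log10(79.475) = 19.00 dBi

19.00 dBi


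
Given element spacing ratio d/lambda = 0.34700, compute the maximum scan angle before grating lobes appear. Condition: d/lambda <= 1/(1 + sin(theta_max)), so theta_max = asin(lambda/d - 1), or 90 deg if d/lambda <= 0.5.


lambda/d - 1 = 1/0.34700 - 1 = 1.881844 >= 1
d/lambda <= 0.5, so the array can scan to endfire without grating lobes: theta_max = 90 deg

90 deg


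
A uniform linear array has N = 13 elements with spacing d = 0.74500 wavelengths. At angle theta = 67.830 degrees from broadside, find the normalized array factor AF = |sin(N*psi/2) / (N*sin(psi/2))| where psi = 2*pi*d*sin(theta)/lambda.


psi = 2*pi*0.74500*sin(67.830 deg) = 4.334901 rad
AF = |sin(13*4.334901/2) / (13*sin(4.334901/2))| = 9.050e-03

9.050e-03


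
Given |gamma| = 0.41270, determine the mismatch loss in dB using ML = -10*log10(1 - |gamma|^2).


ML = -10 * log10(1 - 0.41270^2) = -10 * log10(0.82967871) = 0.8109 dB

0.8109 dB


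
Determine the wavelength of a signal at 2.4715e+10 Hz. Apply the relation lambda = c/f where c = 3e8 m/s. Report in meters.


lambda = c / f = 3.0000e+08 / 2.4715e+10 = 0.01214 m

0.01214 m


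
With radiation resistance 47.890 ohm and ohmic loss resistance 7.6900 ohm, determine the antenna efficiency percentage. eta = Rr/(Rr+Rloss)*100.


eta = 47.890 / (47.890 + 7.6900) * 100 = 86.16%

86.16%


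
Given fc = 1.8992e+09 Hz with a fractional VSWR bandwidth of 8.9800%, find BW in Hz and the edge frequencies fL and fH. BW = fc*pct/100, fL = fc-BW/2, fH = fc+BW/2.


BW = 1.8992e+09 * 8.9800/100 = 1.705482e+08 Hz
fL = 1.8992e+09 - 1.705482e+08/2 = 1.814e+09 Hz
fH = 1.8992e+09 + 1.705482e+08/2 = 1.984e+09 Hz

BW=1.705e+08 Hz, fL=1.814e+09 Hz, fH=1.984e+09 Hz


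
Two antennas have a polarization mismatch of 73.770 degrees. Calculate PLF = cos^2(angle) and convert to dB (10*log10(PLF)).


PLF_linear = cos^2(73.770 deg) = 0.07811683
PLF_dB = 10 * log10(0.07811683) = -11.07 dB

-11.07 dB


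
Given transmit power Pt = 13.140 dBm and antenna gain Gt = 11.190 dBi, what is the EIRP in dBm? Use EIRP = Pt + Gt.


EIRP = Pt + Gt = 13.140 + 11.190 = 24.33 dBm

24.33 dBm


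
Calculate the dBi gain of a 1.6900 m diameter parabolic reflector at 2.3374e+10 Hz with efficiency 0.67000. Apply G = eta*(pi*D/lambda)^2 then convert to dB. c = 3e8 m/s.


lambda = c / f = 3.0000e+08 / 2.3374e+10 = 0.01283477 m
G_linear = 0.67000 * (pi * 1.6900 / 0.01283477)^2 = 114649.4
G_dBi = 10 * log10(114649.4) = 50.59 dBi

50.59 dBi


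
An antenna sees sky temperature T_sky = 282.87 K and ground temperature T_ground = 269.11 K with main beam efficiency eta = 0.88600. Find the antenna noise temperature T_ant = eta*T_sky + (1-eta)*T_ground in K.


T_ant = 0.88600 * 282.87 + (1 - 0.88600) * 269.11 = 281.3 K

281.3 K


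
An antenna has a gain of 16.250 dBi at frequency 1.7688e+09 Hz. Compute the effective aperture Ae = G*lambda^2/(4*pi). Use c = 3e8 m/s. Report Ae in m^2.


lambda = c / f = 3.0000e+08 / 1.7688e+09 = 0.1696065 m
G_linear = 10^(16.250/10) = 42.16965
Ae = G_linear * lambda^2 / (4*pi) = 42.16965 * 0.1696065^2 / (4*pi) = 0.09653 m^2

0.09653 m^2


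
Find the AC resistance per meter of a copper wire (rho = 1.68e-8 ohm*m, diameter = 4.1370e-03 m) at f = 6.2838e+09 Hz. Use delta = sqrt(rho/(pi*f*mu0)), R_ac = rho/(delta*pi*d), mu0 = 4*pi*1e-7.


delta = sqrt(1.68e-8 / (pi * 6.2838e+09 * 4*pi*1e-7)) = 8.229313e-07 m
R_ac = 1.68e-8 / (8.229313e-07 * pi * 4.1370e-03) = 1.571 ohm/m

1.571 ohm/m


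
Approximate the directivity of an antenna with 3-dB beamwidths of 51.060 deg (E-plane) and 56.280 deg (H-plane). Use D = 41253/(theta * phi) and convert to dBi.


D_linear = 41253 / (51.060 * 56.280) = 14.35558
D_dBi = 10 * log10(14.35558) = 11.57 dBi

11.57 dBi


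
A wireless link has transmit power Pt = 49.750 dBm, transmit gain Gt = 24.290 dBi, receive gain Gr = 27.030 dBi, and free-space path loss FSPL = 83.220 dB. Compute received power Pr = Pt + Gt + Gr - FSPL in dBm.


Pr = 49.750 + 24.290 + 27.030 - 83.220 = 17.85 dBm

17.85 dBm


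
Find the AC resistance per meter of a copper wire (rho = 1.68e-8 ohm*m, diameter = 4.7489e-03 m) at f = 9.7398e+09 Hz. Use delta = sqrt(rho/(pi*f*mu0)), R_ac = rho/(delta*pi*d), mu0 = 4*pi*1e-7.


delta = sqrt(1.68e-8 / (pi * 9.7398e+09 * 4*pi*1e-7)) = 6.609974e-07 m
R_ac = 1.68e-8 / (6.609974e-07 * pi * 4.7489e-03) = 1.704 ohm/m

1.704 ohm/m


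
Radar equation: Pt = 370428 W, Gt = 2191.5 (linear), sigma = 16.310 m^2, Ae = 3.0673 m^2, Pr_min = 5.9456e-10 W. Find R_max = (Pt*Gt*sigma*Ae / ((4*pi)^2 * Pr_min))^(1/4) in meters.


R^4 = 370428*2191.5*16.310*3.0673 / ((4*pi)^2 * 5.9456e-10) = 4.325537e+17
R_max = 4.325537e+17^0.25 = 25645 m

25645 m
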